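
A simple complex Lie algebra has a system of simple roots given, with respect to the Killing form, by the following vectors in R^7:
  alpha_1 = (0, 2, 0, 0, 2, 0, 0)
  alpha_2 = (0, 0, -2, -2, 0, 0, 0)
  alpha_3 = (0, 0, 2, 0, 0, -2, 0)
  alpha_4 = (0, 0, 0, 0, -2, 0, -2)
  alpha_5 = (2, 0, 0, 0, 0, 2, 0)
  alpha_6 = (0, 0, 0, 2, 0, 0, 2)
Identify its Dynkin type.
Compute the Cartan integers a_ij = 2(alpha_i, alpha_j)/(alpha_j, alpha_j); the resulting 6x6 Cartan matrix is
[[2, 0, 0, -1, 0, 0], [0, 2, -1, 0, 0, -1], [0, -1, 2, 0, -1, 0], [-1, 0, 0, 2, 0, -1], [0, 0, -1, 0, 2, 0], [0, -1, 0, -1, 0, 2]].
All simple roots have the same length, so the diagram is simply laced. The associated Dynkin diagram is a chain of 6 nodes with single edges (A_6), so the type is A_6 (the algebra sl(7)).

A_6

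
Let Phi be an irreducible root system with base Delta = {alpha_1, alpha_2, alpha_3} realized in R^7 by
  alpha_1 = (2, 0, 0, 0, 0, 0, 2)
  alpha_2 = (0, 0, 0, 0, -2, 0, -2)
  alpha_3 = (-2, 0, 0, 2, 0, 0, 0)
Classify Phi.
A3

Compute the Cartan integers a_ij = 2(alpha_i, alpha_j)/(alpha_j, alpha_j); the resulting 3x3 Cartan matrix is
[[2, -1, -1], [-1, 2, 0], [-1, 0, 2]].
All simple roots have the same length, so the diagram is simply laced. The associated Dynkin diagram is a chain of 3 nodes with single edges (A_3), so the type is A_3 (the algebra sl(4)).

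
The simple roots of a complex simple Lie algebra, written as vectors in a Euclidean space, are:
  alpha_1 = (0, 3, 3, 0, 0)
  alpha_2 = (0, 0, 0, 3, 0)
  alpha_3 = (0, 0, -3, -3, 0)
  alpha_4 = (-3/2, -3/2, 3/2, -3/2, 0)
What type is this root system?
type F_4

Compute the Cartan integers a_ij = 2(alpha_i, alpha_j)/(alpha_j, alpha_j); the resulting 4x4 Cartan matrix is
[[2, 0, -1, 0], [0, 2, -1, -1], [-1, -2, 2, 0], [0, -1, 0, 2]].
The roots have two lengths (squared-length ratio 2:1); the short ones are alpha_{2,4}. The associated Dynkin diagram is a chain of 4 nodes with a double edge between the middle two (F_4), so the type is F_4.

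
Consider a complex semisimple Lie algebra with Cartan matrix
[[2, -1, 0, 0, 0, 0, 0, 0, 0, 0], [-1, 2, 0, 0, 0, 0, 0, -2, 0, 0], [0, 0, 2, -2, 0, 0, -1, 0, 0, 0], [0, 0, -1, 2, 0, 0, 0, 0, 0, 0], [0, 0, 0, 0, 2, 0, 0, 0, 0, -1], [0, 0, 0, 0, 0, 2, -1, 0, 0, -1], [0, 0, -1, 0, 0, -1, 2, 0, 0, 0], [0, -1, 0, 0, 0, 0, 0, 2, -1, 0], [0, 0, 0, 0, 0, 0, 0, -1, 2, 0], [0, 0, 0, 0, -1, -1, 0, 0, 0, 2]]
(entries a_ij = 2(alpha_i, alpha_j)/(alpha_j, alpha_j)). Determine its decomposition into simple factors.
type B_6 + type F_4

The diagram associated to this matrix has two connected components: the simple roots {alpha_3, alpha_4, alpha_5, alpha_6, alpha_7, alpha_10} form a chain of 6 nodes with a double edge at one end; the terminal node there is the unique short simple root (B_6), and {alpha_1, alpha_2, alpha_8, alpha_9} form a chain of 4 nodes with a double edge between the middle two (F_4). A semisimple Lie algebra decomposes uniquely as the direct sum of simple ideals, one per connected component of its Dynkin diagram, so g ≅ B_6 ⊕ F_4 (dimension 78 + 52 = 130).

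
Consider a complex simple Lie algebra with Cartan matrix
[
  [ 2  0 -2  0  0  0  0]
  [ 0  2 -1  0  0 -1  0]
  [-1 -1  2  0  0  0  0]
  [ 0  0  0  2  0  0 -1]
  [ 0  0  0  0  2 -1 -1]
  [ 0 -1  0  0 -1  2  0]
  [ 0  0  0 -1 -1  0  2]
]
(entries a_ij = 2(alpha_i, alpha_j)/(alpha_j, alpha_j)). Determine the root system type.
C_7

The matrix has rank 7 with 2's on the diagonal. Reading the off-diagonal entries as Dynkin edges (a single edge where a_ij = a_ji = -1; a double or triple edge where a_ij * a_ji = 2 or 3), the diagram is a chain of 7 nodes with a double edge at one end; the terminal node there is the unique long simple root (C_7). One simple-root ordering that puts it in standard form is (alpha_4, alpha_7, alpha_5, alpha_6, alpha_2, alpha_3, alpha_1). So the algebra is type C_7, i.e. sp(14).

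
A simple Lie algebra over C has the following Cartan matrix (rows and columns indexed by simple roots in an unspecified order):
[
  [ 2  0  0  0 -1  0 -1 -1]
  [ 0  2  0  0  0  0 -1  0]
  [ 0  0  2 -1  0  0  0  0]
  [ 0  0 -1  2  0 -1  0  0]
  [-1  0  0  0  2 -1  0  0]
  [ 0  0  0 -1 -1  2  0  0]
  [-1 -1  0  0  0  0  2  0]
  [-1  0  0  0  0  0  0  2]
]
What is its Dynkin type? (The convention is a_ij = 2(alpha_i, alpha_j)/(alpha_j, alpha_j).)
The matrix has rank 8 with 2's on the diagonal. Reading the off-diagonal entries as Dynkin edges (a single edge where a_ij = a_ji = -1; a double or triple edge where a_ij * a_ji = 2 or 3), the diagram is a chain of 7 nodes with one extra node attached to the third node from one end (E_8). One simple-root ordering that puts it in standard form is (alpha_2, alpha_8, alpha_7, alpha_1, alpha_5, alpha_6, alpha_4, alpha_3). So the algebra is type E_8.

type E_8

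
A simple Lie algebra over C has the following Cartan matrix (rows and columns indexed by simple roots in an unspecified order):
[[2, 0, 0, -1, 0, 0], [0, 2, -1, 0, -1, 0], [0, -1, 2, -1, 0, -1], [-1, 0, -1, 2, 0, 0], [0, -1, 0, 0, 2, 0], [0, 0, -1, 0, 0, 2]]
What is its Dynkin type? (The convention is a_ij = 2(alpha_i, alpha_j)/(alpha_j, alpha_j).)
The matrix has rank 6 with 2's on the diagonal. Reading the off-diagonal entries as Dynkin edges (a single edge where a_ij = a_ji = -1; a double or triple edge where a_ij * a_ji = 2 or 3), the diagram is a chain of 5 nodes with one extra node attached to the third node from one end (E_6). One simple-root ordering that puts it in standard form is (alpha_1, alpha_6, alpha_4, alpha_3, alpha_2, alpha_5). So the algebra is type E_6.

E6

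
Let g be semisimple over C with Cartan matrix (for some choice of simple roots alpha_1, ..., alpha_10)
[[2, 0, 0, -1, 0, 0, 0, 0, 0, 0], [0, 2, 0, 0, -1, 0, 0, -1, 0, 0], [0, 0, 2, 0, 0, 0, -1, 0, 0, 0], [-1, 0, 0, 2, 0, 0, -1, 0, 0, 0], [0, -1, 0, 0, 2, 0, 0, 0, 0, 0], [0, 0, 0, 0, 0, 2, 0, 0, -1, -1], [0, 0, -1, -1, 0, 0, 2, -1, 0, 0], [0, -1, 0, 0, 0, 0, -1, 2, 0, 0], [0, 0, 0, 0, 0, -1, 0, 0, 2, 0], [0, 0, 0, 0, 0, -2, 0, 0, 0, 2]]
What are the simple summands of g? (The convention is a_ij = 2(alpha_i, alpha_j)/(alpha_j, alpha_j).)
C3 + E7

The diagram associated to this matrix has two connected components: the simple roots {alpha_6, alpha_9, alpha_10} form a chain of 3 nodes with a double edge at one end; the terminal node there is the unique long simple root (C_3), and {alpha_1, alpha_2, alpha_3, alpha_4, alpha_5, alpha_7, alpha_8} form a chain of 6 nodes with one extra node attached to the third node from one end (E_7). A semisimple Lie algebra decomposes uniquely as the direct sum of simple ideals, one per connected component of its Dynkin diagram, so g ≅ C_3 ⊕ E_7 (dimension 21 + 133 = 154).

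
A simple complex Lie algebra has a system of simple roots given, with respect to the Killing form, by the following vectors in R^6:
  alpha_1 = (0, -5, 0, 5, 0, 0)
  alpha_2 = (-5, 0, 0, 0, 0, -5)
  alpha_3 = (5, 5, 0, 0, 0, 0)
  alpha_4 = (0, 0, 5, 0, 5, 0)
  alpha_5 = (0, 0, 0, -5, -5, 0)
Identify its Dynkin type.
Compute the Cartan integers a_ij = 2(alpha_i, alpha_j)/(alpha_j, alpha_j); the resulting 5x5 Cartan matrix is
[[2, 0, -1, 0, -1], [0, 2, -1, 0, 0], [-1, -1, 2, 0, 0], [0, 0, 0, 2, -1], [-1, 0, 0, -1, 2]].
All simple roots have the same length, so the diagram is simply laced. The associated Dynkin diagram is a chain of 5 nodes with single edges (A_5), so the type is A_5 (the algebra sl(6)).

type A_5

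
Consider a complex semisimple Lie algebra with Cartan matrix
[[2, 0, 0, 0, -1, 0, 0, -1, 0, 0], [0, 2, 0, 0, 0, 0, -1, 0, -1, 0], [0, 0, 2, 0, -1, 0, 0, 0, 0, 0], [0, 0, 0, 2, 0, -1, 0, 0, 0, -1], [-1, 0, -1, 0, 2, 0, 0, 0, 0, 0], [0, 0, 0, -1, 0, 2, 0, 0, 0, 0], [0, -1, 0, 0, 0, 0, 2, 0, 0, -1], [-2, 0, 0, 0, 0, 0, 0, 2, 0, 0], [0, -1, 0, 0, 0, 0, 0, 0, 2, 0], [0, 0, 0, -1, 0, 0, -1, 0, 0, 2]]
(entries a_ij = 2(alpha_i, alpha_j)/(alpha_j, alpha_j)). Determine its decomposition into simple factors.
The diagram associated to this matrix has two connected components: the simple roots {alpha_2, alpha_4, alpha_6, alpha_7, alpha_9, alpha_10} form a chain of 6 nodes with single edges (A_6), and {alpha_1, alpha_3, alpha_5, alpha_8} form a chain of 4 nodes with a double edge at one end; the terminal node there is the unique long simple root (C_4). A semisimple Lie algebra decomposes uniquely as the direct sum of simple ideals, one per connected component of its Dynkin diagram, so g ≅ A_6 ⊕ C_4 (dimension 48 + 36 = 84).

type A_6 ⊕ type C_4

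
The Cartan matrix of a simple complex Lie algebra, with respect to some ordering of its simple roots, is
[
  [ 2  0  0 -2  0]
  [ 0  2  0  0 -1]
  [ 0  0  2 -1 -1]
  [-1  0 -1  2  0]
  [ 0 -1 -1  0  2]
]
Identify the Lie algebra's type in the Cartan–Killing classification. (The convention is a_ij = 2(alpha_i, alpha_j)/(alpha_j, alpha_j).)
type C_5

The matrix has rank 5 with 2's on the diagonal. Reading the off-diagonal entries as Dynkin edges (a single edge where a_ij = a_ji = -1; a double or triple edge where a_ij * a_ji = 2 or 3), the diagram is a chain of 5 nodes with a double edge at one end; the terminal node there is the unique long simple root (C_5). One simple-root ordering that puts it in standard form is (alpha_2, alpha_5, alpha_3, alpha_4, alpha_1). So the algebra is type C_5, i.e. sp(10).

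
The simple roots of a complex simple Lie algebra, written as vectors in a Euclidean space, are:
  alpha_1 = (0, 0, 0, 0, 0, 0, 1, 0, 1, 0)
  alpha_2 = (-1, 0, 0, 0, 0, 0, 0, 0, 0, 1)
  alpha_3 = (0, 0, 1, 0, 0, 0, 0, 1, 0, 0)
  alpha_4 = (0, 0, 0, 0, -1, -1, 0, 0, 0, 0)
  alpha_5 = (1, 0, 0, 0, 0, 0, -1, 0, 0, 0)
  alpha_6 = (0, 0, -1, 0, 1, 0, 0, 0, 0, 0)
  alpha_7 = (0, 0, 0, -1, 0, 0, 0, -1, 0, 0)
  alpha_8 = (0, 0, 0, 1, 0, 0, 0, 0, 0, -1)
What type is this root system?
A_8 (sl(9))

Compute the Cartan integers a_ij = 2(alpha_i, alpha_j)/(alpha_j, alpha_j); the resulting 8x8 Cartan matrix is
[[2, 0, 0, 0, -1, 0, 0, 0], [0, 2, 0, 0, -1, 0, 0, -1], [0, 0, 2, 0, 0, -1, -1, 0], [0, 0, 0, 2, 0, -1, 0, 0], [-1, -1, 0, 0, 2, 0, 0, 0], [0, 0, -1, -1, 0, 2, 0, 0], [0, 0, -1, 0, 0, 0, 2, -1], [0, -1, 0, 0, 0, 0, -1, 2]].
All simple roots have the same length, so the diagram is simply laced. The associated Dynkin diagram is a chain of 8 nodes with single edges (A_8), so the type is A_8 (the algebra sl(9)).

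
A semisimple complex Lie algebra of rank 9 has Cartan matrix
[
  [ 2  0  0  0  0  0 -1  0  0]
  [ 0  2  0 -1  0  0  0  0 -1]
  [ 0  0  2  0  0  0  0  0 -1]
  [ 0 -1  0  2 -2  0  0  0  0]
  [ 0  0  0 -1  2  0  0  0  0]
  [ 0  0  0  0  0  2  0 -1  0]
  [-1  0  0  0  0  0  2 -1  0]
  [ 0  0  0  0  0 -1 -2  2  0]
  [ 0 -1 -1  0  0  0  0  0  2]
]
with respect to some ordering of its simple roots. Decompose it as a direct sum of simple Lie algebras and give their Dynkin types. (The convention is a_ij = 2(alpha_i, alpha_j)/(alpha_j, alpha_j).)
B_5 (so(11)) ⊕ F_4

The diagram associated to this matrix has two connected components: the simple roots {alpha_2, alpha_3, alpha_4, alpha_5, alpha_9} form a chain of 5 nodes with a double edge at one end; the terminal node there is the unique short simple root (B_5), and {alpha_1, alpha_6, alpha_7, alpha_8} form a chain of 4 nodes with a double edge between the middle two (F_4). A semisimple Lie algebra decomposes uniquely as the direct sum of simple ideals, one per connected component of its Dynkin diagram, so g ≅ B_5 ⊕ F_4 (dimension 55 + 52 = 107).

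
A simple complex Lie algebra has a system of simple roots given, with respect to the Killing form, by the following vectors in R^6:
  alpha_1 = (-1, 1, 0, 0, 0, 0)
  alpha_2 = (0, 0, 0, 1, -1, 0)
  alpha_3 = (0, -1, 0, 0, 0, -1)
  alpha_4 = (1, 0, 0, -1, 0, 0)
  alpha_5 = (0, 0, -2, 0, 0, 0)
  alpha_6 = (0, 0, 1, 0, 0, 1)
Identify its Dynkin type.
Compute the Cartan integers a_ij = 2(alpha_i, alpha_j)/(alpha_j, alpha_j); the resulting 6x6 Cartan matrix is
[[2, 0, -1, -1, 0, 0], [0, 2, 0, -1, 0, 0], [-1, 0, 2, 0, 0, -1], [-1, -1, 0, 2, 0, 0], [0, 0, 0, 0, 2, -2], [0, 0, -1, 0, -1, 2]].
The roots have two lengths (squared-length ratio 2:1); the short ones are alpha_{1,2,3,4,6}. The associated Dynkin diagram is a chain of 6 nodes with a double edge at one end; the terminal node there is the unique long simple root (C_6), so the type is C_6 (the algebra sp(12)).

type C_6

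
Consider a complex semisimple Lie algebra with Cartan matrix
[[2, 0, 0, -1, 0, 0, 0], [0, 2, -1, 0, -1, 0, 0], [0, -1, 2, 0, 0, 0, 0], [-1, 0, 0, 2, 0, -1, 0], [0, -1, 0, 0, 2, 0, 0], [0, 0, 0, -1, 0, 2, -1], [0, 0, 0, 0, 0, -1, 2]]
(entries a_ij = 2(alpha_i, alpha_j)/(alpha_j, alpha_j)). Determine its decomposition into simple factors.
A3 + A4

The diagram associated to this matrix has two connected components: the simple roots {alpha_2, alpha_3, alpha_5} form a chain of 3 nodes with single edges (A_3), and {alpha_1, alpha_4, alpha_6, alpha_7} form a chain of 4 nodes with single edges (A_4). A semisimple Lie algebra decomposes uniquely as the direct sum of simple ideals, one per connected component of its Dynkin diagram, so g ≅ A_3 ⊕ A_4 (dimension 15 + 24 = 39).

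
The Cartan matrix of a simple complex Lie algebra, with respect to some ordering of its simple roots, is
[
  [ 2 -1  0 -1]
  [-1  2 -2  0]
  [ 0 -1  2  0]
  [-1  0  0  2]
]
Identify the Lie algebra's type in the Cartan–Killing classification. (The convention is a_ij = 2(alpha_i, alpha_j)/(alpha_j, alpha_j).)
The matrix has rank 4 with 2's on the diagonal. Reading the off-diagonal entries as Dynkin edges (a single edge where a_ij = a_ji = -1; a double or triple edge where a_ij * a_ji = 2 or 3), the diagram is a chain of 4 nodes with a double edge at one end; the terminal node there is the unique short simple root (B_4). One simple-root ordering that puts it in standard form is (alpha_4, alpha_1, alpha_2, alpha_3). So the algebra is type B_4, i.e. so(9).

B_4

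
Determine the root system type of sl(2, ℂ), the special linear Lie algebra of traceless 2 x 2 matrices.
This is sl(2), which has dimension 2^2 - 1 = 3 and rank 2 - 1 = 1 (a Cartan subalgebra is the diagonal traceless matrices). In the classification of classical Lie algebras, the special linear algebra sl(n+1) has type A_n; here n = 1, so the Dynkin diagram is a chain of 1 nodes with single edges (A_1). Hence the type is A_1.

A_1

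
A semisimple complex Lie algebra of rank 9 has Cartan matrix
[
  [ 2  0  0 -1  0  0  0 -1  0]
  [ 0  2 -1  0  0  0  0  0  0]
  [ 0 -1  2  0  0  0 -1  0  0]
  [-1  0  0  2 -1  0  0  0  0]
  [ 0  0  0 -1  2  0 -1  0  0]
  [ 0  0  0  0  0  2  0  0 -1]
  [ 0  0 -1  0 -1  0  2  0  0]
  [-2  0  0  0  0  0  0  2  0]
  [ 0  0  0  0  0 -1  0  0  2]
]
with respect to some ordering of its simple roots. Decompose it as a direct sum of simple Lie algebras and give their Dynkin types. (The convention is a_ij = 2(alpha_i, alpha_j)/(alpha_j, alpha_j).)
The diagram associated to this matrix has two connected components: the simple roots {alpha_6, alpha_9} form a chain of 2 nodes with single edges (A_2), and {alpha_1, alpha_2, alpha_3, alpha_4, alpha_5, alpha_7, alpha_8} form a chain of 7 nodes with a double edge at one end; the terminal node there is the unique long simple root (C_7). A semisimple Lie algebra decomposes uniquely as the direct sum of simple ideals, one per connected component of its Dynkin diagram, so g ≅ A_2 ⊕ C_7 (dimension 8 + 105 = 113).

A2 + C7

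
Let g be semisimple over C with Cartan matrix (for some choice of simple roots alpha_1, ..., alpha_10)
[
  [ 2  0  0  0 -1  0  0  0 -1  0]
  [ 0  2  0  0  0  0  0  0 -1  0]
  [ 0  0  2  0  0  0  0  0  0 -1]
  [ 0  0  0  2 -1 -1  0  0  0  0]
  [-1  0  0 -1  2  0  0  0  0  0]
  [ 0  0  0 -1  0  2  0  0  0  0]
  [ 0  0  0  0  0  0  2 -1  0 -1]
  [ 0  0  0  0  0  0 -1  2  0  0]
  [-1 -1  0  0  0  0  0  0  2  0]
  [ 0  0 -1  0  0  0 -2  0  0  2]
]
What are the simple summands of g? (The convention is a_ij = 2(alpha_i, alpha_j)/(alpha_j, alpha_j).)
The diagram associated to this matrix has two connected components: the simple roots {alpha_1, alpha_2, alpha_4, alpha_5, alpha_6, alpha_9} form a chain of 6 nodes with single edges (A_6), and {alpha_3, alpha_7, alpha_8, alpha_10} form a chain of 4 nodes with a double edge between the middle two (F_4). A semisimple Lie algebra decomposes uniquely as the direct sum of simple ideals, one per connected component of its Dynkin diagram, so g ≅ A_6 ⊕ F_4 (dimension 48 + 52 = 100).

type A_6 + type F_4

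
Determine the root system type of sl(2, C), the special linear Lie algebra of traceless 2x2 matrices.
This is sl(2), which has dimension 2^2 - 1 = 3 and rank 2 - 1 = 1 (a Cartan subalgebra is the diagonal traceless matrices). In the classification of classical Lie algebras, the special linear algebra sl(n+1) has type A_n; here n = 1, so the Dynkin diagram is a chain of 1 nodes with single edges (A_1). Hence the type is A_1.

A_1 (sl(2))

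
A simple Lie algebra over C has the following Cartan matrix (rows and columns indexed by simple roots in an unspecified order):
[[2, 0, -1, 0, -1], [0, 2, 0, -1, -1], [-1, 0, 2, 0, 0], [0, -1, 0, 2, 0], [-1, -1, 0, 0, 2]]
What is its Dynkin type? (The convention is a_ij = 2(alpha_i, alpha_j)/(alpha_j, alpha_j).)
A5

The matrix has rank 5 with 2's on the diagonal. Reading the off-diagonal entries as Dynkin edges (a single edge where a_ij = a_ji = -1; a double or triple edge where a_ij * a_ji = 2 or 3), the diagram is a chain of 5 nodes with single edges (A_5). One simple-root ordering that puts it in standard form is (alpha_3, alpha_1, alpha_5, alpha_2, alpha_4). So the algebra is type A_5, i.e. sl(6).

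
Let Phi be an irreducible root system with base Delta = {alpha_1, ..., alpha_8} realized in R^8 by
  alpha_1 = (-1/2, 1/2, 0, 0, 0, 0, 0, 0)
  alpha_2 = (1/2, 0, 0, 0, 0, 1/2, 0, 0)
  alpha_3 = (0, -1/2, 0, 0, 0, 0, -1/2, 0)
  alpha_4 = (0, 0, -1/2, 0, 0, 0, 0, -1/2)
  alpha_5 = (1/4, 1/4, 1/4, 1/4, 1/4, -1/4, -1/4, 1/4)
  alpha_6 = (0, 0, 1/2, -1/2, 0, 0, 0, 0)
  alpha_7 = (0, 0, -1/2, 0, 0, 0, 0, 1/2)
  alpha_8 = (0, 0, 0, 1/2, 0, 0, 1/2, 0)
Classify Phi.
Compute the Cartan integers a_ij = 2(alpha_i, alpha_j)/(alpha_j, alpha_j); the resulting 8x8 Cartan matrix is
[[2, -1, -1, 0, 0, 0, 0, 0], [-1, 2, 0, 0, 0, 0, 0, 0], [-1, 0, 2, 0, 0, 0, 0, -1], [0, 0, 0, 2, -1, -1, 0, 0], [0, 0, 0, -1, 2, 0, 0, 0], [0, 0, 0, -1, 0, 2, -1, -1], [0, 0, 0, 0, 0, -1, 2, 0], [0, 0, -1, 0, 0, -1, 0, 2]].
All simple roots have the same length, so the diagram is simply laced. The associated Dynkin diagram is a chain of 7 nodes with one extra node attached to the third node from one end (E_8), so the type is E_8.

E_8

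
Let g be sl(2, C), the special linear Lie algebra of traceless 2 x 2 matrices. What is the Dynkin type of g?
A_1 (sl(2))

This is sl(2), which has dimension 2^2 - 1 = 3 and rank 2 - 1 = 1 (a Cartan subalgebra is the diagonal traceless matrices). In the classification of classical Lie algebras, the special linear algebra sl(n+1) has type A_n; here n = 1, so the Dynkin diagram is a chain of 1 nodes with single edges (A_1). Hence the type is A_1.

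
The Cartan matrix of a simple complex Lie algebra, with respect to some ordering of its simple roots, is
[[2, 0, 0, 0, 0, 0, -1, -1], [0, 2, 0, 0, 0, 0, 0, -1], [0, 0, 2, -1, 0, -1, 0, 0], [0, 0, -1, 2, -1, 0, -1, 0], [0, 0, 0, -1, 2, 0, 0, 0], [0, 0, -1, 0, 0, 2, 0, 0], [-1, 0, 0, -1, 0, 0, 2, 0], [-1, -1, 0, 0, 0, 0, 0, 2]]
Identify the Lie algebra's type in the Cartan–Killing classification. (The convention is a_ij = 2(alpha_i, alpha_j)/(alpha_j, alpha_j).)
The matrix has rank 8 with 2's on the diagonal. Reading the off-diagonal entries as Dynkin edges (a single edge where a_ij = a_ji = -1; a double or triple edge where a_ij * a_ji = 2 or 3), the diagram is a chain of 7 nodes with one extra node attached to the third node from one end (E_8). One simple-root ordering that puts it in standard form is (alpha_6, alpha_5, alpha_3, alpha_4, alpha_7, alpha_1, alpha_8, alpha_2). So the algebra is type E_8.

E_8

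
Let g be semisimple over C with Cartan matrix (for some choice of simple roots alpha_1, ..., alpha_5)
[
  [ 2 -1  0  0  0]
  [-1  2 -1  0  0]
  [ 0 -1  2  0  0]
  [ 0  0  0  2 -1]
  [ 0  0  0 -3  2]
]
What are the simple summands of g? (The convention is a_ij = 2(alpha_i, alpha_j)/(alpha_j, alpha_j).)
A_3 (sl(4)) + G_2

The diagram associated to this matrix has two connected components: the simple roots {alpha_1, alpha_2, alpha_3} form a chain of 3 nodes with single edges (A_3), and {alpha_4, alpha_5} form two nodes joined by a triple edge (G_2). A semisimple Lie algebra decomposes uniquely as the direct sum of simple ideals, one per connected component of its Dynkin diagram, so g ≅ A_3 ⊕ G_2 (dimension 15 + 14 = 29).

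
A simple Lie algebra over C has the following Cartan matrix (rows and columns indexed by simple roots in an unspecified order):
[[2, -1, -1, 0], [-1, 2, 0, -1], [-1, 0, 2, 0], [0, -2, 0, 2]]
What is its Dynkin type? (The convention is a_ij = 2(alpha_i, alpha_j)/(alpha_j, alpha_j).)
C_4

The matrix has rank 4 with 2's on the diagonal. Reading the off-diagonal entries as Dynkin edges (a single edge where a_ij = a_ji = -1; a double or triple edge where a_ij * a_ji = 2 or 3), the diagram is a chain of 4 nodes with a double edge at one end; the terminal node there is the unique long simple root (C_4). One simple-root ordering that puts it in standard form is (alpha_3, alpha_1, alpha_2, alpha_4). So the algebra is type C_4, i.e. sp(8).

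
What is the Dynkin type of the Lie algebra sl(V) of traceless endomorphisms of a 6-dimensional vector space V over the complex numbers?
This is sl(6), which has dimension 6^2 - 1 = 35 and rank 6 - 1 = 5 (a Cartan subalgebra is the diagonal traceless matrices). In the classification of classical Lie algebras, the special linear algebra sl(n+1) has type A_n; here n = 5, so the Dynkin diagram is a chain of 5 nodes with single edges (A_5). Hence the type is A_5.

A_5 (sl(6))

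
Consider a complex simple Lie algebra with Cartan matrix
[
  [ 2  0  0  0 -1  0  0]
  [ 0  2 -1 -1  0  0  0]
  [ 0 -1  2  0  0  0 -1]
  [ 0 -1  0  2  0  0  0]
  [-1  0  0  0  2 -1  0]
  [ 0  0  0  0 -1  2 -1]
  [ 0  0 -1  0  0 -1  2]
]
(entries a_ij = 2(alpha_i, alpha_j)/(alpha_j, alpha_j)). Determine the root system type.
A_7 (sl(8))

The matrix has rank 7 with 2's on the diagonal. Reading the off-diagonal entries as Dynkin edges (a single edge where a_ij = a_ji = -1; a double or triple edge where a_ij * a_ji = 2 or 3), the diagram is a chain of 7 nodes with single edges (A_7). One simple-root ordering that puts it in standard form is (alpha_1, alpha_5, alpha_6, alpha_7, alpha_3, alpha_2, alpha_4). So the algebra is type A_7, i.e. sl(8).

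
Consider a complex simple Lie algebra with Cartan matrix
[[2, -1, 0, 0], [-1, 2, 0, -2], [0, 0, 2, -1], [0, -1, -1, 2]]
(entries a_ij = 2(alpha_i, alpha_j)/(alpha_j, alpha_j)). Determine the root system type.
F_4

The matrix has rank 4 with 2's on the diagonal. Reading the off-diagonal entries as Dynkin edges (a single edge where a_ij = a_ji = -1; a double or triple edge where a_ij * a_ji = 2 or 3), the diagram is a chain of 4 nodes with a double edge between the middle two (F_4). One simple-root ordering that puts it in standard form is (alpha_1, alpha_2, alpha_4, alpha_3). So the algebra is type F_4.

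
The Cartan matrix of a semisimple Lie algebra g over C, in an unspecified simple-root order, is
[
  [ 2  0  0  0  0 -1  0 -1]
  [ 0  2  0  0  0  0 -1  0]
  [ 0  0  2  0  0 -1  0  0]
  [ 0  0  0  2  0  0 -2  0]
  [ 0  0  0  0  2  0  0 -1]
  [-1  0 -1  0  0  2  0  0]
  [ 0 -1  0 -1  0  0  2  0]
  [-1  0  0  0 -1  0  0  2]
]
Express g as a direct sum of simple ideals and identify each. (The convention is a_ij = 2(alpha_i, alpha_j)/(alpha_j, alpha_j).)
The diagram associated to this matrix has two connected components: the simple roots {alpha_1, alpha_3, alpha_5, alpha_6, alpha_8} form a chain of 5 nodes with single edges (A_5), and {alpha_2, alpha_4, alpha_7} form a chain of 3 nodes with a double edge at one end; the terminal node there is the unique long simple root (C_3). A semisimple Lie algebra decomposes uniquely as the direct sum of simple ideals, one per connected component of its Dynkin diagram, so g ≅ A_5 ⊕ C_3 (dimension 35 + 21 = 56).

A5 + C3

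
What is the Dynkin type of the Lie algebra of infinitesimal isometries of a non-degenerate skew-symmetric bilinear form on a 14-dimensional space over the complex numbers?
type C_7

This is sp(14), which has dimension 14(14+1)/2 = 105 and rank 14/2 = 7. In the classification of classical Lie algebras, the symplectic algebra sp(2n) has type C_n; here n = 7, so the Dynkin diagram is a chain of 7 nodes with a double edge at one end; the terminal node there is the unique long simple root (C_7). Hence the type is C_7.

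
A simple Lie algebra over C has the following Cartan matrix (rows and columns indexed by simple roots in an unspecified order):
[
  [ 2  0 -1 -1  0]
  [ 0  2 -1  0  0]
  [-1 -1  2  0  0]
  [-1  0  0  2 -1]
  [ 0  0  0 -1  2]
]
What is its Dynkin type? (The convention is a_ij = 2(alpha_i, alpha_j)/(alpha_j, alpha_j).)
A_5

The matrix has rank 5 with 2's on the diagonal. Reading the off-diagonal entries as Dynkin edges (a single edge where a_ij = a_ji = -1; a double or triple edge where a_ij * a_ji = 2 or 3), the diagram is a chain of 5 nodes with single edges (A_5). One simple-root ordering that puts it in standard form is (alpha_2, alpha_3, alpha_1, alpha_4, alpha_5). So the algebra is type A_5, i.e. sl(6).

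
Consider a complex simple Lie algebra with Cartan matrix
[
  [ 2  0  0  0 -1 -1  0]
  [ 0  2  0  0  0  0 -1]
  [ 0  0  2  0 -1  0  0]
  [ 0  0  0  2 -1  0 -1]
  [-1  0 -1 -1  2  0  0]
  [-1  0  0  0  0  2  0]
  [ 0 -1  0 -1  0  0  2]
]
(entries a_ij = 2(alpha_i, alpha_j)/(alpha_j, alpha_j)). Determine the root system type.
E_7

The matrix has rank 7 with 2's on the diagonal. Reading the off-diagonal entries as Dynkin edges (a single edge where a_ij = a_ji = -1; a double or triple edge where a_ij * a_ji = 2 or 3), the diagram is a chain of 6 nodes with one extra node attached to the third node from one end (E_7). One simple-root ordering that puts it in standard form is (alpha_6, alpha_3, alpha_1, alpha_5, alpha_4, alpha_7, alpha_2). So the algebra is type E_7.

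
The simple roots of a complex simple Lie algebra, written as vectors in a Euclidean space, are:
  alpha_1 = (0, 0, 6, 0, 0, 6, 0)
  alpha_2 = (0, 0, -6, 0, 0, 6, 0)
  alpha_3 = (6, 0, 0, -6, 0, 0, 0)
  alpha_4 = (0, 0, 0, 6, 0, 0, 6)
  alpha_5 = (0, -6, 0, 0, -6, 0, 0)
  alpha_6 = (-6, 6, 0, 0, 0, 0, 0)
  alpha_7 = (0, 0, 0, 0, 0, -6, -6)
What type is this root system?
Compute the Cartan integers a_ij = 2(alpha_i, alpha_j)/(alpha_j, alpha_j); the resulting 7x7 Cartan matrix is
[[2, 0, 0, 0, 0, 0, -1], [0, 2, 0, 0, 0, 0, -1], [0, 0, 2, -1, 0, -1, 0], [0, 0, -1, 2, 0, 0, -1], [0, 0, 0, 0, 2, -1, 0], [0, 0, -1, 0, -1, 2, 0], [-1, -1, 0, -1, 0, 0, 2]].
All simple roots have the same length, so the diagram is simply laced. The associated Dynkin diagram is a chain of 5 nodes with a fork of two nodes at one end (D_7), so the type is D_7 (the algebra so(14)).

D_7 (so(14))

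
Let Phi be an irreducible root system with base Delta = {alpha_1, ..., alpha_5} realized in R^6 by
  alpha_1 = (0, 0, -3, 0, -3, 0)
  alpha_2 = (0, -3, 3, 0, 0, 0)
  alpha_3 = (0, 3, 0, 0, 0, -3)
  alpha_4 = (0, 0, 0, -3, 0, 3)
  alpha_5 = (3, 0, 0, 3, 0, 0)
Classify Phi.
Compute the Cartan integers a_ij = 2(alpha_i, alpha_j)/(alpha_j, alpha_j); the resulting 5x5 Cartan matrix is
[[2, -1, 0, 0, 0], [-1, 2, -1, 0, 0], [0, -1, 2, -1, 0], [0, 0, -1, 2, -1], [0, 0, 0, -1, 2]].
All simple roots have the same length, so the diagram is simply laced. The associated Dynkin diagram is a chain of 5 nodes with single edges (A_5), so the type is A_5 (the algebra sl(6)).

A_5 (sl(6))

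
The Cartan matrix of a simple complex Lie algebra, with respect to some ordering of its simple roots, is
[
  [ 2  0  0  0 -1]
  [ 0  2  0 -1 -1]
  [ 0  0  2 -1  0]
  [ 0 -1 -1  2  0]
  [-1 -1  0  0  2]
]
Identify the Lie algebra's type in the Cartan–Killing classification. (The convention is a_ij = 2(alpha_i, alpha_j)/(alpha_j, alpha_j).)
A_5

The matrix has rank 5 with 2's on the diagonal. Reading the off-diagonal entries as Dynkin edges (a single edge where a_ij = a_ji = -1; a double or triple edge where a_ij * a_ji = 2 or 3), the diagram is a chain of 5 nodes with single edges (A_5). One simple-root ordering that puts it in standard form is (alpha_1, alpha_5, alpha_2, alpha_4, alpha_3). So the algebra is type A_5, i.e. sl(6).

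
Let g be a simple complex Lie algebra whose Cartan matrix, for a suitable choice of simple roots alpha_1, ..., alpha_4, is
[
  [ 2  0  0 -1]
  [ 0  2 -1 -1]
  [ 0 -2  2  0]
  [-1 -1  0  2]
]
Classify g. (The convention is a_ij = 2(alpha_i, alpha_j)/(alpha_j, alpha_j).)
C_4

The matrix has rank 4 with 2's on the diagonal. Reading the off-diagonal entries as Dynkin edges (a single edge where a_ij = a_ji = -1; a double or triple edge where a_ij * a_ji = 2 or 3), the diagram is a chain of 4 nodes with a double edge at one end; the terminal node there is the unique long simple root (C_4). One simple-root ordering that puts it in standard form is (alpha_1, alpha_4, alpha_2, alpha_3). So the algebra is type C_4, i.e. sp(8).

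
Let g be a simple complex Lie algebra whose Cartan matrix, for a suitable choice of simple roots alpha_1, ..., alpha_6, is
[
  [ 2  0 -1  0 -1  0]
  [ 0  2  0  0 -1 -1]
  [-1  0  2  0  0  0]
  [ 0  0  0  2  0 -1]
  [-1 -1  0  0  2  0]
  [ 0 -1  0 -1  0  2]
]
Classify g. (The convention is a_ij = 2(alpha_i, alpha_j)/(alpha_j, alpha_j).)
A6

The matrix has rank 6 with 2's on the diagonal. Reading the off-diagonal entries as Dynkin edges (a single edge where a_ij = a_ji = -1; a double or triple edge where a_ij * a_ji = 2 or 3), the diagram is a chain of 6 nodes with single edges (A_6). One simple-root ordering that puts it in standard form is (alpha_4, alpha_6, alpha_2, alpha_5, alpha_1, alpha_3). So the algebra is type A_6, i.e. sl(7).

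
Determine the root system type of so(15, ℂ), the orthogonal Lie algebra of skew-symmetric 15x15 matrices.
type B_7

This is so(15) with 15 odd, which has dimension 15(15-1)/2 = 105 and rank (15-1)/2 = 7. In the classification of classical Lie algebras, the orthogonal algebra so(2n+1) in an odd number of variables has type B_n; here n = 7, so the Dynkin diagram is a chain of 7 nodes with a double edge at one end; the terminal node there is the unique short simple root (B_7). Hence the type is B_7.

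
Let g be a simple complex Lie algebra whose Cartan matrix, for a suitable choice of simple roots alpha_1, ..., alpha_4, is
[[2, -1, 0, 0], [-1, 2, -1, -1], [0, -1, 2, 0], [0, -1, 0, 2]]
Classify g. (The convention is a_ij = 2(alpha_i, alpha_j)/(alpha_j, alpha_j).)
type D_4

The matrix has rank 4 with 2's on the diagonal. Reading the off-diagonal entries as Dynkin edges (a single edge where a_ij = a_ji = -1; a double or triple edge where a_ij * a_ji = 2 or 3), the diagram is a chain of 2 nodes with a fork of two nodes at one end (D_4). One simple-root ordering that puts it in standard form is (alpha_4, alpha_2, alpha_3, alpha_1). So the algebra is type D_4, i.e. so(8).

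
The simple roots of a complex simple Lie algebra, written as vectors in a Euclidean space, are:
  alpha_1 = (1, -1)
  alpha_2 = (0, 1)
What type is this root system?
type B_2

Compute the Cartan integers a_ij = 2(alpha_i, alpha_j)/(alpha_j, alpha_j); the resulting 2x2 Cartan matrix is
[[2, -2], [-1, 2]].
The roots have two lengths (squared-length ratio 2:1); the short ones are alpha_{2}. The associated Dynkin diagram is a chain of 2 nodes with a double edge at one end; the terminal node there is the unique short simple root (B_2), so the type is B_2 (the algebra so(5)).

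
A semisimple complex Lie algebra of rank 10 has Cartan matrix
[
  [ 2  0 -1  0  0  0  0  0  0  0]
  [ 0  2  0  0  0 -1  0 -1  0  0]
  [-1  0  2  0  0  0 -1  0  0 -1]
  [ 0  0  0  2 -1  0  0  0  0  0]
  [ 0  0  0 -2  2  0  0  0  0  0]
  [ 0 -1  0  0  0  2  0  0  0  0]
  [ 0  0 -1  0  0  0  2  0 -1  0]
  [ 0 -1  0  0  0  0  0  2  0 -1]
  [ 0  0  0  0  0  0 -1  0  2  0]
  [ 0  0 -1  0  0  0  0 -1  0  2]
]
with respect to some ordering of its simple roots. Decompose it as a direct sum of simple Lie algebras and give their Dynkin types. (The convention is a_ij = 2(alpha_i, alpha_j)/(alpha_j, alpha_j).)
The diagram associated to this matrix has two connected components: the simple roots {alpha_4, alpha_5} form a chain of 2 nodes with a double edge at one end; the terminal node there is the unique short simple root (B_2), and {alpha_1, alpha_2, alpha_3, alpha_6, alpha_7, alpha_8, alpha_9, alpha_10} form a chain of 7 nodes with one extra node attached to the third node from one end (E_8). A semisimple Lie algebra decomposes uniquely as the direct sum of simple ideals, one per connected component of its Dynkin diagram, so g ≅ B_2 ⊕ E_8 (dimension 10 + 248 = 258).

B2 + E8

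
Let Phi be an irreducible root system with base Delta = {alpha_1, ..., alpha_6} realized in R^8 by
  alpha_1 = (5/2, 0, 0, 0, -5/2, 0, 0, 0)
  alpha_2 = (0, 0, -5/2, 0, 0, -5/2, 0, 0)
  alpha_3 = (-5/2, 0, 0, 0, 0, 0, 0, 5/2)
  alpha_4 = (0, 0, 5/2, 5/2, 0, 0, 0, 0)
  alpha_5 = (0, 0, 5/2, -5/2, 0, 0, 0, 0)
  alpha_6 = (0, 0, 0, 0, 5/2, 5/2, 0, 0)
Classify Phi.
Compute the Cartan integers a_ij = 2(alpha_i, alpha_j)/(alpha_j, alpha_j); the resulting 6x6 Cartan matrix is
[[2, 0, -1, 0, 0, -1], [0, 2, 0, -1, -1, -1], [-1, 0, 2, 0, 0, 0], [0, -1, 0, 2, 0, 0], [0, -1, 0, 0, 2, 0], [-1, -1, 0, 0, 0, 2]].
All simple roots have the same length, so the diagram is simply laced. The associated Dynkin diagram is a chain of 4 nodes with a fork of two nodes at one end (D_6), so the type is D_6 (the algebra so(12)).

type D_6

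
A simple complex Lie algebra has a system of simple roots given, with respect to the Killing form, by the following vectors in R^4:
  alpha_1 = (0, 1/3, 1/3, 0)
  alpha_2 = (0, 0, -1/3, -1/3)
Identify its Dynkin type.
Compute the Cartan integers a_ij = 2(alpha_i, alpha_j)/(alpha_j, alpha_j); the resulting 2x2 Cartan matrix is
[[2, -1], [-1, 2]].
All simple roots have the same length, so the diagram is simply laced. The associated Dynkin diagram is a chain of 2 nodes with single edges (A_2), so the type is A_2 (the algebra sl(3)).

A2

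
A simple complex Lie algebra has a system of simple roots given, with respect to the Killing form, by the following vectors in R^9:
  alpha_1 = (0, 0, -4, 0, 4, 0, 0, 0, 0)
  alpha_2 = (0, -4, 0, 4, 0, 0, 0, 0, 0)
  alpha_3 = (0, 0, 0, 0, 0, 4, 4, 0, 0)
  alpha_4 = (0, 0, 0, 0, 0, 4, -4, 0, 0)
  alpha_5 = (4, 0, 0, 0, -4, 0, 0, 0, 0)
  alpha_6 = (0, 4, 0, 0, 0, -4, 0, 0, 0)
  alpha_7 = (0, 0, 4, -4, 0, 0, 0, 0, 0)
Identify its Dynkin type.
D_7 (so(14))

Compute the Cartan integers a_ij = 2(alpha_i, alpha_j)/(alpha_j, alpha_j); the resulting 7x7 Cartan matrix is
[[2, 0, 0, 0, -1, 0, -1], [0, 2, 0, 0, 0, -1, -1], [0, 0, 2, 0, 0, -1, 0], [0, 0, 0, 2, 0, -1, 0], [-1, 0, 0, 0, 2, 0, 0], [0, -1, -1, -1, 0, 2, 0], [-1, -1, 0, 0, 0, 0, 2]].
All simple roots have the same length, so the diagram is simply laced. The associated Dynkin diagram is a chain of 5 nodes with a fork of two nodes at one end (D_7), so the type is D_7 (the algebra so(14)).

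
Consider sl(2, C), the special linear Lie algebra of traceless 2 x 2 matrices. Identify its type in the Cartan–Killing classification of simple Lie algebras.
A_1

This is sl(2), which has dimension 2^2 - 1 = 3 and rank 2 - 1 = 1 (a Cartan subalgebra is the diagonal traceless matrices). In the classification of classical Lie algebras, the special linear algebra sl(n+1) has type A_n; here n = 1, so the Dynkin diagram is a chain of 1 nodes with single edges (A_1). Hence the type is A_1.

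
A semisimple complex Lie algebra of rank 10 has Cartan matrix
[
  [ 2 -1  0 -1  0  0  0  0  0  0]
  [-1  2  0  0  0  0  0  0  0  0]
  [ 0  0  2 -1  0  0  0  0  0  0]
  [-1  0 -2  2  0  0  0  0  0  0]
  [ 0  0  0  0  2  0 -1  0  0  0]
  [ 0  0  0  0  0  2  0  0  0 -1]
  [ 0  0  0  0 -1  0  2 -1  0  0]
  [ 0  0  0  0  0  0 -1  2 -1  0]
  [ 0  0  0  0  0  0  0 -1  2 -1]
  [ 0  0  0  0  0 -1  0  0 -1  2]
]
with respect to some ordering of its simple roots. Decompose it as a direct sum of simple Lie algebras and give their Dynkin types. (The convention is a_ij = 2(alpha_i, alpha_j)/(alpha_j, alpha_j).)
type A_6 ⊕ type B_4

The diagram associated to this matrix has two connected components: the simple roots {alpha_5, alpha_6, alpha_7, alpha_8, alpha_9, alpha_10} form a chain of 6 nodes with single edges (A_6), and {alpha_1, alpha_2, alpha_3, alpha_4} form a chain of 4 nodes with a double edge at one end; the terminal node there is the unique short simple root (B_4). A semisimple Lie algebra decomposes uniquely as the direct sum of simple ideals, one per connected component of its Dynkin diagram, so g ≅ A_6 ⊕ B_4 (dimension 48 + 36 = 84).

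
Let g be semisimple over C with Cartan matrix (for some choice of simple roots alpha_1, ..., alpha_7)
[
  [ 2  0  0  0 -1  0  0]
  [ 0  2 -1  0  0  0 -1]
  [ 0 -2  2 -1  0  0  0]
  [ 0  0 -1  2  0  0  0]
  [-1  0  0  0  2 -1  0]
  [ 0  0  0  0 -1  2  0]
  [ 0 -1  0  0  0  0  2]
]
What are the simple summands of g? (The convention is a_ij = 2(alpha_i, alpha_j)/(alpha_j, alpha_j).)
A_3 ⊕ F_4

The diagram associated to this matrix has two connected components: the simple roots {alpha_1, alpha_5, alpha_6} form a chain of 3 nodes with single edges (A_3), and {alpha_2, alpha_3, alpha_4, alpha_7} form a chain of 4 nodes with a double edge between the middle two (F_4). A semisimple Lie algebra decomposes uniquely as the direct sum of simple ideals, one per connected component of its Dynkin diagram, so g ≅ A_3 ⊕ F_4 (dimension 15 + 52 = 67).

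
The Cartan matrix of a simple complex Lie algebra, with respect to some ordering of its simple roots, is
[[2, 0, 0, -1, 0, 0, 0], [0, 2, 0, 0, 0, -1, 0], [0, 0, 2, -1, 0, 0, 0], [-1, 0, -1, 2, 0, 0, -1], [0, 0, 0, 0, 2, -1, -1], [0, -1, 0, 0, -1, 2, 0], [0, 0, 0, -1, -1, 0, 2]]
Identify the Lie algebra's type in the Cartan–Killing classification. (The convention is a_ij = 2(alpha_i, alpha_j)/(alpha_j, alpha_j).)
D_7 (so(14))

The matrix has rank 7 with 2's on the diagonal. Reading the off-diagonal entries as Dynkin edges (a single edge where a_ij = a_ji = -1; a double or triple edge where a_ij * a_ji = 2 or 3), the diagram is a chain of 5 nodes with a fork of two nodes at one end (D_7). One simple-root ordering that puts it in standard form is (alpha_2, alpha_6, alpha_5, alpha_7, alpha_4, alpha_1, alpha_3). So the algebra is type D_7, i.e. so(14).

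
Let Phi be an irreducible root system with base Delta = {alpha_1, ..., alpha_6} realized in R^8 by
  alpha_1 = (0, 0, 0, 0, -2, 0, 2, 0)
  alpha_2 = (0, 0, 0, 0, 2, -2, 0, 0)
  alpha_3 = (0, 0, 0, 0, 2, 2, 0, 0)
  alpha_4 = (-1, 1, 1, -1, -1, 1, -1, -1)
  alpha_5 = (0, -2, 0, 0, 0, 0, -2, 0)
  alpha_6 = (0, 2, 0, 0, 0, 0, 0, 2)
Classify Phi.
E_6

Compute the Cartan integers a_ij = 2(alpha_i, alpha_j)/(alpha_j, alpha_j); the resulting 6x6 Cartan matrix is
[[2, -1, -1, 0, -1, 0], [-1, 2, 0, -1, 0, 0], [-1, 0, 2, 0, 0, 0], [0, -1, 0, 2, 0, 0], [-1, 0, 0, 0, 2, -1], [0, 0, 0, 0, -1, 2]].
All simple roots have the same length, so the diagram is simply laced. The associated Dynkin diagram is a chain of 5 nodes with one extra node attached to the third node from one end (E_6), so the type is E_6.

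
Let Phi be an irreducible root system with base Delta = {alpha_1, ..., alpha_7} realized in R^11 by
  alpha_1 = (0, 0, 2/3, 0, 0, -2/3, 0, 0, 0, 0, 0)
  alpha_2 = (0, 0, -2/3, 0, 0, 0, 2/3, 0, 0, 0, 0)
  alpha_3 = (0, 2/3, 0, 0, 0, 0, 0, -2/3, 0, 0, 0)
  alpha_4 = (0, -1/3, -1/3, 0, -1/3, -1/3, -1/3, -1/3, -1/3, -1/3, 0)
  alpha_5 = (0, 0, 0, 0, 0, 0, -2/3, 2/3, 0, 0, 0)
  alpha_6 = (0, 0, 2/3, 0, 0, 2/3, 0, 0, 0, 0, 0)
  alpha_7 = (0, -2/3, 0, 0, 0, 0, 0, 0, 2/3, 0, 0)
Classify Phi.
type E_7

Compute the Cartan integers a_ij = 2(alpha_i, alpha_j)/(alpha_j, alpha_j); the resulting 7x7 Cartan matrix is
[[2, -1, 0, 0, 0, 0, 0], [-1, 2, 0, 0, -1, -1, 0], [0, 0, 2, 0, -1, 0, -1], [0, 0, 0, 2, 0, -1, 0], [0, -1, -1, 0, 2, 0, 0], [0, -1, 0, -1, 0, 2, 0], [0, 0, -1, 0, 0, 0, 2]].
All simple roots have the same length, so the diagram is simply laced. The associated Dynkin diagram is a chain of 6 nodes with one extra node attached to the third node from one end (E_7), so the type is E_7.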